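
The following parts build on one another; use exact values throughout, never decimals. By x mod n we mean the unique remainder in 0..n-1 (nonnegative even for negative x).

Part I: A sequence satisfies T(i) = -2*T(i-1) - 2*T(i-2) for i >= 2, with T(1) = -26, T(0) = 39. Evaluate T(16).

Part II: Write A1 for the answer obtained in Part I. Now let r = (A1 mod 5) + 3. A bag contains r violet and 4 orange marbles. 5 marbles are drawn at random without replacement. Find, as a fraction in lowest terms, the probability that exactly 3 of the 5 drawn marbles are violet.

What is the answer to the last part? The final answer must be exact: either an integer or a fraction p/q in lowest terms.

5/11

Part I: T(2) = -2*(-26) - 2*(39) = -26; iterating: T(2)=-26, T(3)=104, T(4)=-156, T(5)=104, T(6)=104, T(7)=-416, T(8)=624, T(9)=-416, T(10)=-416, T(11)=1664, T(12)=-2496, T(13)=1664, T(14)=1664, T(15)=-6656, T(16)=9984; answer 9984
Part II: A1 = 9984; r = 7; total draws C(11,5) = 462; favorable C(7,3)*C(4,2) = 210; P = 5/11; answer 5/11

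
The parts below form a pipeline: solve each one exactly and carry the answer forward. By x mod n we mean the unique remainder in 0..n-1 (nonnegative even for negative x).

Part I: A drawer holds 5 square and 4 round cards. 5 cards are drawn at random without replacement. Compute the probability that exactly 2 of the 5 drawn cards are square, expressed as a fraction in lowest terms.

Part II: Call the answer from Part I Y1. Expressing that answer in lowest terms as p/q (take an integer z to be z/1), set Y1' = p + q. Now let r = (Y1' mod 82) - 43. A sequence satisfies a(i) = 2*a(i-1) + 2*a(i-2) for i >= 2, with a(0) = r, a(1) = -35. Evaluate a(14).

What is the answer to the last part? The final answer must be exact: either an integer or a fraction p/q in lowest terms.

Part I: total draws C(9,5) = 126; favorable C(5,2)*C(4,3) = 40; P = 20/63; answer 20/63
Part II: Y1 = 20/63; threaded value p + q = 83; r = -42; a(2) = 2*(-35) + 2*(-42) = -154; iterating: a(2)=-154, a(3)=-378, a(4)=-1064, a(5)=-2884, a(6)=-7896, a(7)=-21560, a(8)=-58912, a(9)=-160944, a(10)=-439712, a(11)=-1201312, a(12)=-3282048, a(13)=-8966720, a(14)=-24497536; answer -24497536

-24497536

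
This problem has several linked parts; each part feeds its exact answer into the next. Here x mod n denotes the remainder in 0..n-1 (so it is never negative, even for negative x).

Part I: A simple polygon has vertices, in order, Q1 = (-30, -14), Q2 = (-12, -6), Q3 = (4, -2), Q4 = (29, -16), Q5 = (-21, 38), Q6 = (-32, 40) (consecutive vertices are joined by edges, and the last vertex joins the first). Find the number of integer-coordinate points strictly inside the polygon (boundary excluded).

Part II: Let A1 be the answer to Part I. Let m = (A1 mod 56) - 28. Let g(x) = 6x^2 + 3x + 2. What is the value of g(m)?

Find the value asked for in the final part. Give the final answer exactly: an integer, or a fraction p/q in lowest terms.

695

Part I: cross terms: (-30*-6 - -12*-14)=12, (-12*-2 - 4*-6)=48, (4*-16 - 29*-2)=-6, (29*38 - -21*-16)=766, (-21*40 - -32*38)=376, (-32*-14 - -30*40)=1648; twice the area = |2844| = 2844; area = 1422; boundary points = 2 + 4 + 1 + 2 + 1 + 2 = 12; strictly interior points = area - boundary/2 + 1 = 1417; answer 1417
Part II: A1 = 1417; m = -11; 6*(-11)^2 + 3*(-11)^1 + 2 = (726) + (-33) + (2) = 695; answer 695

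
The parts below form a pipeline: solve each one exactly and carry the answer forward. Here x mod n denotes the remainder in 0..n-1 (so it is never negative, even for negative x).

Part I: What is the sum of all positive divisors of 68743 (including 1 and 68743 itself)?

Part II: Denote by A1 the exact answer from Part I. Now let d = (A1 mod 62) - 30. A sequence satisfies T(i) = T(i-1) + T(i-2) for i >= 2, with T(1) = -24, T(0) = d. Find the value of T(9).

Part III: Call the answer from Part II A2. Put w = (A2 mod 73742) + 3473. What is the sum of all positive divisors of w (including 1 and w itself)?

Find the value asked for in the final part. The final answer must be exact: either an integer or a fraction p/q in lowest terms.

76778

Part I: 68743 is prime, so its only divisors are 1 and 68743; sigma = 1 + 68743 = 68744; answer 68744
Part II: A1 = 68744; d = 18; T(2) = 1*(-24) + 1*(18) = -6; iterating: T(2)=-6, T(3)=-30, T(4)=-36, T(5)=-66, T(6)=-102, T(7)=-168, T(8)=-270, T(9)=-438; answer -438
Part III: A2 = -438; w = 76777; 76777 is prime, so its only divisors are 1 and 76777; sigma = 1 + 76777 = 76778; answer 76778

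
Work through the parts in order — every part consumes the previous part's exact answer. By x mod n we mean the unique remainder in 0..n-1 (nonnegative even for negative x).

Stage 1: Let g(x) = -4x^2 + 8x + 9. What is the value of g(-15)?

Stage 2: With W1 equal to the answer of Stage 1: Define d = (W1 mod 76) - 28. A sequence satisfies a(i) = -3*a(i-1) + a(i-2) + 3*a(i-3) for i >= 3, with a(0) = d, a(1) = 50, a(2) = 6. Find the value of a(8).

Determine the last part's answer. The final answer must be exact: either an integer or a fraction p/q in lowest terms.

-15555

Stage 1: -4*(-15)^2 + 8*(-15)^1 + 9 = (-900) + (-120) + (9) = -1011; answer -1011
Stage 2: W1 = -1011; d = 25; a(3) = -3*(6) + 1*(50) + 3*(25) = 107; iterating: a(3)=107, a(4)=-165, a(5)=620, a(6)=-1704, a(7)=5237, a(8)=-15555; answer -15555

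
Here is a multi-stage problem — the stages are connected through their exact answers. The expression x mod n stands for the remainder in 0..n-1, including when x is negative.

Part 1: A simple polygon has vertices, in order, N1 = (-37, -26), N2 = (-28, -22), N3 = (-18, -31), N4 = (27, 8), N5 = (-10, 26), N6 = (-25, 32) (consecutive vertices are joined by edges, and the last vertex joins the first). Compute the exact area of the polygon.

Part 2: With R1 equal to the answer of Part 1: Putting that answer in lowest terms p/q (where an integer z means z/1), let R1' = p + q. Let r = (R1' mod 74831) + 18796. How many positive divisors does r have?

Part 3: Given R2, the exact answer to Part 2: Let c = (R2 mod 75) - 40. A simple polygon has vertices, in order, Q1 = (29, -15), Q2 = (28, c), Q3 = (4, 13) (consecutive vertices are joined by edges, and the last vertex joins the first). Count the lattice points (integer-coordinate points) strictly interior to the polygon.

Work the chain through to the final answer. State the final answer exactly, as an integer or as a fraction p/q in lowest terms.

Part 1: cross terms: (-37*-22 - -28*-26)=86, (-28*-31 - -18*-22)=472, (-18*8 - 27*-31)=693, (27*26 - -10*8)=782, (-10*32 - -25*26)=330, (-25*-26 - -37*32)=1834; twice the area = |4197| = 4197; area = 4197/2; answer 4197/2
Part 2: R1 = 4197/2; threaded value p + q = 4199; r = 22995; 22995 = 3^2 * 5 * 7 * 73; number of divisors = (2+1) * (1+1) * (1+1) * (1+1) = 24; answer 24
Part 3: R2 = 24; c = -16; cross terms: (29*-16 - 28*-15)=-44, (28*13 - 4*-16)=428, (4*-15 - 29*13)=-437; twice the area = |-53| = 53; area = 53/2; boundary points = 1 + 1 + 1 = 3; strictly interior points = area - boundary/2 + 1 = 26; answer 26

26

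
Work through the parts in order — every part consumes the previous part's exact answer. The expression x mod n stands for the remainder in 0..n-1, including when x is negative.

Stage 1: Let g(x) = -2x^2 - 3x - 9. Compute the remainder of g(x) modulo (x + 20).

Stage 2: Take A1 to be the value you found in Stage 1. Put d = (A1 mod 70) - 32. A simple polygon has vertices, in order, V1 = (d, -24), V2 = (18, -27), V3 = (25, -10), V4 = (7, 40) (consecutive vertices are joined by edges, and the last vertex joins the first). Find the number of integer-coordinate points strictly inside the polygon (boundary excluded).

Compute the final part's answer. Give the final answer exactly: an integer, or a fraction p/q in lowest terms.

Stage 1: remainder = value at the root: -2*(-20)^2 - 3*(-20)^1 - 9 = (-800) + (60) + (-9) = -749; answer -749
Stage 2: A1 = -749; d = -11; cross terms: (-11*-27 - 18*-24)=729, (18*-10 - 25*-27)=495, (25*40 - 7*-10)=1070, (7*-24 - -11*40)=272; twice the area = |2566| = 2566; area = 1283; boundary points = 1 + 1 + 2 + 2 = 6; strictly interior points = area - boundary/2 + 1 = 1281; answer 1281

1281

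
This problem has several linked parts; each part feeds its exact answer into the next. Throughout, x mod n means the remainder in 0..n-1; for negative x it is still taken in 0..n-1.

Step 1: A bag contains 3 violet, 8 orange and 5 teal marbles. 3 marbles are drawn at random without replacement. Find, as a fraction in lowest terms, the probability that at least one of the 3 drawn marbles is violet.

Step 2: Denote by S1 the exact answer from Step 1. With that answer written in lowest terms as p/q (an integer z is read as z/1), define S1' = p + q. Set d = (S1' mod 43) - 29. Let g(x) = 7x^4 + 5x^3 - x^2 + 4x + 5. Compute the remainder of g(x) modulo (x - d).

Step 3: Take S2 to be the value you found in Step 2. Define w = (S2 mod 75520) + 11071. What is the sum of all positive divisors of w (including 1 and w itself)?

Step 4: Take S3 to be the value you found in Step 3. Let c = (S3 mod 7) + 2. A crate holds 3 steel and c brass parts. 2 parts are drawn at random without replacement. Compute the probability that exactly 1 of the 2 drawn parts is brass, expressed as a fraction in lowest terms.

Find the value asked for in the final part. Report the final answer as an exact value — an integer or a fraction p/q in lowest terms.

3/5

Step 1: total draws C(16,3) = 560; complement C(13,3) = 286; favorable 560 - 286 = 274; P = 137/280; answer 137/280
Step 2: S1 = 137/280; threaded value p + q = 417; d = 1; remainder = value at the root: 7*(1)^4 + 5*(1)^3 - 1*(1)^2 + 4*(1)^1 + 5 = (7) + (5) + (-1) + (4) + (5) = 20; answer 20
Step 3: S2 = 20; w = 11091; 11091 = 3 * 3697; sigma = (1 + 3) * (1 + 3697) = 4 * 3698 = 14792; answer 14792
Step 4: S3 = 14792; c = 3; total draws C(6,2) = 15; favorable C(3,1)*C(3,1) = 9; P = 3/5; answer 3/5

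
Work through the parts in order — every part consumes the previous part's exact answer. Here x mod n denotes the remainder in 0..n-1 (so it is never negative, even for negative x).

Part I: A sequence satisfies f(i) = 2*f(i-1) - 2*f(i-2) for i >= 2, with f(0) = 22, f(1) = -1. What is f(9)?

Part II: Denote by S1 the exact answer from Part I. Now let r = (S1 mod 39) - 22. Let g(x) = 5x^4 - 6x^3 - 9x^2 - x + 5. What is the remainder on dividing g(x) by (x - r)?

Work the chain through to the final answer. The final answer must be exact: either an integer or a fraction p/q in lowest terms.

Part I: f(2) = 2*(-1) - 2*(22) = -46; iterating: f(2)=-46, f(3)=-90, f(4)=-88, f(5)=4, f(6)=184, f(7)=360, f(8)=352, f(9)=-16; answer -16
Part II: S1 = -16; r = 1; remainder = value at the root: 5*(1)^4 - 6*(1)^3 - 9*(1)^2 - 1*(1)^1 + 5 = (5) + (-6) + (-9) + (-1) + (5) = -6; answer -6

-6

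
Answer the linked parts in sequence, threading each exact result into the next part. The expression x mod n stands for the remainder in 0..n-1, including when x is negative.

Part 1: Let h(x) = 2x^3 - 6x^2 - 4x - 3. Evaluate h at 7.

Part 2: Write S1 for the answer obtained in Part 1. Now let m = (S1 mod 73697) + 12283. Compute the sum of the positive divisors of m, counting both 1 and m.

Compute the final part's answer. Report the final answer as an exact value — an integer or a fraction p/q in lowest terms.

23100

Part 1: 2*(7)^3 - 6*(7)^2 - 4*(7)^1 - 3 = (686) + (-294) + (-28) + (-3) = 361; answer 361
Part 2: S1 = 361; m = 12644; 12644 = 2^2 * 29 * 109; sigma = (1 + 2 + 4) * (1 + 29) * (1 + 109) = 7 * 30 * 110 = 23100; answer 23100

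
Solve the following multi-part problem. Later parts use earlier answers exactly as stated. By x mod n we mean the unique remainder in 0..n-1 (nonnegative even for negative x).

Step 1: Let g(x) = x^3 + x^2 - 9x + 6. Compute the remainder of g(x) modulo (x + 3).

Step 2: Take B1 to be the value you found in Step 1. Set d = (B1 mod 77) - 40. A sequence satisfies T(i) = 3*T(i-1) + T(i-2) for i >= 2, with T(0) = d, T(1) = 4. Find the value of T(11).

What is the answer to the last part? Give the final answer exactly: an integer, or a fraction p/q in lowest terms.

Step 1: remainder = value at the root: 1*(-3)^3 + 1*(-3)^2 - 9*(-3)^1 + 6 = (-27) + (9) + (27) + (6) = 15; answer 15
Step 2: B1 = 15; d = -25; T(2) = 3*(4) + 1*(-25) = -13; iterating: T(2)=-13, T(3)=-35, T(4)=-118, T(5)=-389, T(6)=-1285, T(7)=-4244, T(8)=-14017, T(9)=-46295, T(10)=-152902, T(11)=-505001; answer -505001

-505001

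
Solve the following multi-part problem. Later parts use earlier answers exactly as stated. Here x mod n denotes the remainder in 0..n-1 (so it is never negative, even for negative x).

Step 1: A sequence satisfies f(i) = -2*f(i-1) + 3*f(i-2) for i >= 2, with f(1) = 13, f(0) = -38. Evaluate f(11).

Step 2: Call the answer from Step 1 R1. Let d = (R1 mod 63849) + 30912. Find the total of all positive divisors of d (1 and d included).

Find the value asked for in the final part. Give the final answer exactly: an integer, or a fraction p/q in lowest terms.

Step 1: f(2) = -2*(13) + 3*(-38) = -140; iterating: f(2)=-140, f(3)=319, f(4)=-1058, f(5)=3073, f(6)=-9320, f(7)=27859, f(8)=-83678, f(9)=250933, f(10)=-752900, f(11)=2258599; answer 2258599
Step 2: R1 = 2258599; d = 54796; 54796 = 2^2 * 7 * 19 * 103; sigma = (1 + 2 + 4) * (1 + 7) * (1 + 19) * (1 + 103) = 7 * 8 * 20 * 104 = 116480; answer 116480

116480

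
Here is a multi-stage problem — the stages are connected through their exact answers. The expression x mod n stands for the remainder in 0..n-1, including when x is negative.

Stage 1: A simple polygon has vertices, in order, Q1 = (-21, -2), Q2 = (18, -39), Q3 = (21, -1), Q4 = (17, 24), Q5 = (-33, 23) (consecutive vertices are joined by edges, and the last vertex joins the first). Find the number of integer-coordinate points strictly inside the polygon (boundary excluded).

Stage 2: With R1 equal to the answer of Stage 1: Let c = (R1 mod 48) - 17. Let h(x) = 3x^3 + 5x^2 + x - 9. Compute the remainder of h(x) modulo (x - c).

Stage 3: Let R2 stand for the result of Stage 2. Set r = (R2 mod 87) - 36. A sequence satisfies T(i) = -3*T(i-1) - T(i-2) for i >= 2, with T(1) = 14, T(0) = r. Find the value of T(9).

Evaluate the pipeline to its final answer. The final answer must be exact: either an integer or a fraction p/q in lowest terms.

Stage 1: cross terms: (-21*-39 - 18*-2)=855, (18*-1 - 21*-39)=801, (21*24 - 17*-1)=521, (17*23 - -33*24)=1183, (-33*-2 - -21*23)=549; twice the area = |3909| = 3909; area = 3909/2; boundary points = 1 + 1 + 1 + 1 + 1 = 5; strictly interior points = area - boundary/2 + 1 = 1953; answer 1953
Stage 2: R1 = 1953; c = 16; remainder = value at the root: 3*(16)^3 + 5*(16)^2 + 1*(16)^1 - 9 = (12288) + (1280) + (16) + (-9) = 13575; answer 13575
Stage 3: R2 = 13575; r = -33; T(2) = -3*(14) - 1*(-33) = -9; iterating: T(2)=-9, T(3)=13, T(4)=-30, T(5)=77, T(6)=-201, T(7)=526, T(8)=-1377, T(9)=3605; answer 3605

3605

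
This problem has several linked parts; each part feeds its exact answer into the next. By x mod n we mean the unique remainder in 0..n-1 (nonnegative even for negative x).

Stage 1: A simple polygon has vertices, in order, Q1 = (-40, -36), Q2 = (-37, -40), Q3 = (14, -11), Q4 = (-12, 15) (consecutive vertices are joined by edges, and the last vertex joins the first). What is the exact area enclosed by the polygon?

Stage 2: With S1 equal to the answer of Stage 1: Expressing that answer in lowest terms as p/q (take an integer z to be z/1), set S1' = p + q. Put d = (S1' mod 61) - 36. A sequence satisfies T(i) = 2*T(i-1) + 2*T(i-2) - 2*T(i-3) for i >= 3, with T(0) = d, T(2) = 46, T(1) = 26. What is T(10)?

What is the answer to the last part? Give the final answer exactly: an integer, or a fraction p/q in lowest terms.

86656

Stage 1: cross terms: (-40*-40 - -37*-36)=268, (-37*-11 - 14*-40)=967, (14*15 - -12*-11)=78, (-12*-36 - -40*15)=1032; twice the area = |2345| = 2345; area = 2345/2; answer 2345/2
Stage 2: S1 = 2345/2; threaded value p + q = 2347; d = -7; T(3) = 2*(46) + 2*(26) - 2*(-7) = 158; iterating: T(3)=158, T(4)=356, T(5)=936, T(6)=2268, T(7)=5696, T(8)=14056, T(9)=34968, T(10)=86656; answer 86656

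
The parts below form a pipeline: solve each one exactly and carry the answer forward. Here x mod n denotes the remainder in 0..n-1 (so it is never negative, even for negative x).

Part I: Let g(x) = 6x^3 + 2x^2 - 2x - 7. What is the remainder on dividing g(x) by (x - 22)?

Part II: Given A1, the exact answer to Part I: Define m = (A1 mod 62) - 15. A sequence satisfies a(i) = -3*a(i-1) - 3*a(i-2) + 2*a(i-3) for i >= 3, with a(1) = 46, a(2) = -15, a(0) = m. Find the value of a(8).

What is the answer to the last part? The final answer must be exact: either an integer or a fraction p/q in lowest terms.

Part I: remainder = value at the root: 6*(22)^3 + 2*(22)^2 - 2*(22)^1 - 7 = (63888) + (968) + (-44) + (-7) = 64805; answer 64805
Part II: A1 = 64805; m = 0; a(3) = -3*(-15) - 3*(46) + 2*(0) = -93; iterating: a(3)=-93, a(4)=416, a(5)=-999, a(6)=1563, a(7)=-860, a(8)=-4107; answer -4107

-4107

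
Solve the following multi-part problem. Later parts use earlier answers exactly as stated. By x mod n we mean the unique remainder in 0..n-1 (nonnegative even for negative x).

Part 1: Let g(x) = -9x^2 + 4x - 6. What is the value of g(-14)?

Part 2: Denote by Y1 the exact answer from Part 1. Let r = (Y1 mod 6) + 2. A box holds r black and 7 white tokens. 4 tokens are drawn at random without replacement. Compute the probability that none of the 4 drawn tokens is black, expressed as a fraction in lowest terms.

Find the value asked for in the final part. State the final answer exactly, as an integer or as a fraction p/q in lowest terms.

7/143

Part 1: -9*(-14)^2 + 4*(-14)^1 - 6 = (-1764) + (-56) + (-6) = -1826; answer -1826
Part 2: Y1 = -1826; r = 6; total draws C(13,4) = 715; favorable C(7,4) = 35; P = 7/143; answer 7/143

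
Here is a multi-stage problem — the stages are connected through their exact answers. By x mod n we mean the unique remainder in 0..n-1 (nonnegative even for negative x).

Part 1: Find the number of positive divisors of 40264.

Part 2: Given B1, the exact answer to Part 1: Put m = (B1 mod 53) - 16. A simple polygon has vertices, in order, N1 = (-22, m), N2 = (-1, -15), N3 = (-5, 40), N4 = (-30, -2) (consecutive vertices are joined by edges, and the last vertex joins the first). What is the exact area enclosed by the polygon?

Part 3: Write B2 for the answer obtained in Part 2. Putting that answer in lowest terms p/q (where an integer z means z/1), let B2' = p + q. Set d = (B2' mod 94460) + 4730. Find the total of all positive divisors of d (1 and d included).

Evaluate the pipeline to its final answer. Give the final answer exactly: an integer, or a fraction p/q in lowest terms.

Part 1: 40264 = 2^3 * 7 * 719; number of divisors = (3+1) * (1+1) * (1+1) = 16; answer 16
Part 2: B1 = 16; m = 0; cross terms: (-22*-15 - -1*0)=330, (-1*40 - -5*-15)=-115, (-5*-2 - -30*40)=1210, (-30*0 - -22*-2)=-44; twice the area = |1381| = 1381; area = 1381/2; answer 1381/2
Part 3: B2 = 1381/2; threaded value p + q = 1383; d = 6113; 6113 is prime, so its only divisors are 1 and 6113; sigma = 1 + 6113 = 6114; answer 6114

6114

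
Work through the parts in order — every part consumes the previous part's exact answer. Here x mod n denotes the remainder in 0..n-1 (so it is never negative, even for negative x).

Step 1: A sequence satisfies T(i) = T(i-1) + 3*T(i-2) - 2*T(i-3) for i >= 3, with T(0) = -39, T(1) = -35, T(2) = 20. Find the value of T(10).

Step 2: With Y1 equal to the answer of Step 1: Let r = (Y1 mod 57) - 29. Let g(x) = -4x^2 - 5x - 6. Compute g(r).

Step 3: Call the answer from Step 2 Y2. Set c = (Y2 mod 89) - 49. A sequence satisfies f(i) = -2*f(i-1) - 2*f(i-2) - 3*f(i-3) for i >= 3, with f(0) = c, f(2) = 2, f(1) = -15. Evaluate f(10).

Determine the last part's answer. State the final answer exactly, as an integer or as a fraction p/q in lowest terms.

-2869

Step 1: T(3) = 1*(20) + 3*(-35) - 2*(-39) = -7; iterating: T(3)=-7, T(4)=123, T(5)=62, T(6)=445, T(7)=385, T(8)=1596, T(9)=1861, T(10)=5879; answer 5879
Step 2: Y1 = 5879; r = -21; -4*(-21)^2 - 5*(-21)^1 - 6 = (-1764) + (105) + (-6) = -1665; answer -1665
Step 3: Y2 = -1665; c = -23; f(3) = -2*(2) - 2*(-15) - 3*(-23) = 95; iterating: f(3)=95, f(4)=-149, f(5)=102, f(6)=-191, f(7)=625, f(8)=-1174, f(9)=1671, f(10)=-2869; answer -2869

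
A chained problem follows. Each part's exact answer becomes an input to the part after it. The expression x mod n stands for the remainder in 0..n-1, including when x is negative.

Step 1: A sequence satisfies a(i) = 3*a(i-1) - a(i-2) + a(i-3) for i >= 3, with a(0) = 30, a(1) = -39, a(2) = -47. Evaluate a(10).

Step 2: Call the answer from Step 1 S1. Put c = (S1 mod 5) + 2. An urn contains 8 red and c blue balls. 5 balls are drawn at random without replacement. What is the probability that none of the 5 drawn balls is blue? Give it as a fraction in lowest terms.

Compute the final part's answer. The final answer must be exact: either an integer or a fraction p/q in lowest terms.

4/143

Step 1: a(3) = 3*(-47) - 1*(-39) + 1*(30) = -72; iterating: a(3)=-72, a(4)=-208, a(5)=-599, a(6)=-1661, a(7)=-4592, a(8)=-12714, a(9)=-35211, a(10)=-97511; answer -97511
Step 2: S1 = -97511; c = 6; total draws C(14,5) = 2002; favorable C(8,5) = 56; P = 4/143; answer 4/143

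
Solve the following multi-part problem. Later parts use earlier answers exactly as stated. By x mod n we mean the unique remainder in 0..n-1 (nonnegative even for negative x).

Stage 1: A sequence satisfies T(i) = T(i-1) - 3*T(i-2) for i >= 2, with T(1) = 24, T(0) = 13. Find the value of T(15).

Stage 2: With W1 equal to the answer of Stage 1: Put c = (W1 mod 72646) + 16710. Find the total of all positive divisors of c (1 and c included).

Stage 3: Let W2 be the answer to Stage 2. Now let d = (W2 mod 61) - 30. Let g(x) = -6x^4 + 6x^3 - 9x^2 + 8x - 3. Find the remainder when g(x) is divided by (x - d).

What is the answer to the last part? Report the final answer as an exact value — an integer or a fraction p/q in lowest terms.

Stage 1: T(2) = 1*(24) - 3*(13) = -15; iterating: T(2)=-15, T(3)=-87, T(4)=-42, T(5)=219, T(6)=345, T(7)=-312, T(8)=-1347, T(9)=-411, T(10)=3630, T(11)=4863, T(12)=-6027, T(13)=-20616, T(14)=-2535, T(15)=59313; answer 59313
Stage 2: W1 = 59313; c = 76023; 76023 = 3^2 * 8447; sigma = (1 + 3 + 9) * (1 + 8447) = 13 * 8448 = 109824; answer 109824
Stage 3: W2 = 109824; d = -6; remainder = value at the root: -6*(-6)^4 + 6*(-6)^3 - 9*(-6)^2 + 8*(-6)^1 - 3 = (-7776) + (-1296) + (-324) + (-48) + (-3) = -9447; answer -9447

-9447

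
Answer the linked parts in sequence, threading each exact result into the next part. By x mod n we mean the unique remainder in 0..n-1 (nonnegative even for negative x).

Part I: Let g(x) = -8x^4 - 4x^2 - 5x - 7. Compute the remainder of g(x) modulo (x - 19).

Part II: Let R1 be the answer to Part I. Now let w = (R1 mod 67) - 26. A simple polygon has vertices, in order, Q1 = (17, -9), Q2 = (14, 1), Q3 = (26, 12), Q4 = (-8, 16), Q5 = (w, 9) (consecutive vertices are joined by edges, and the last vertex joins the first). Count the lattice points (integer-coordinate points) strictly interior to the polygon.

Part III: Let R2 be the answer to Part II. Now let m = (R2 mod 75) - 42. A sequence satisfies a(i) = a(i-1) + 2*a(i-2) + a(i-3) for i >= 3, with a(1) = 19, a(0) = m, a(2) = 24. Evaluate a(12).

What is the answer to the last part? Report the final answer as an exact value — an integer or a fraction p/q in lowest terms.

Part I: remainder = value at the root: -8*(19)^4 - 4*(19)^2 - 5*(19)^1 - 7 = (-1042568) + (-1444) + (-95) + (-7) = -1044114; answer -1044114
Part II: R1 = -1044114; w = -12; cross terms: (17*1 - 14*-9)=143, (14*12 - 26*1)=142, (26*16 - -8*12)=512, (-8*9 - -12*16)=120, (-12*-9 - 17*9)=-45; twice the area = |872| = 872; area = 436; boundary points = 1 + 1 + 2 + 1 + 1 = 6; strictly interior points = area - boundary/2 + 1 = 434; answer 434
Part III: R2 = 434; m = 17; a(3) = 1*(24) + 2*(19) + 1*(17) = 79; iterating: a(3)=79, a(4)=146, a(5)=328, a(6)=699, a(7)=1501, a(8)=3227, a(9)=6928, a(10)=14883, a(11)=31966, a(12)=68660; answer 68660

68660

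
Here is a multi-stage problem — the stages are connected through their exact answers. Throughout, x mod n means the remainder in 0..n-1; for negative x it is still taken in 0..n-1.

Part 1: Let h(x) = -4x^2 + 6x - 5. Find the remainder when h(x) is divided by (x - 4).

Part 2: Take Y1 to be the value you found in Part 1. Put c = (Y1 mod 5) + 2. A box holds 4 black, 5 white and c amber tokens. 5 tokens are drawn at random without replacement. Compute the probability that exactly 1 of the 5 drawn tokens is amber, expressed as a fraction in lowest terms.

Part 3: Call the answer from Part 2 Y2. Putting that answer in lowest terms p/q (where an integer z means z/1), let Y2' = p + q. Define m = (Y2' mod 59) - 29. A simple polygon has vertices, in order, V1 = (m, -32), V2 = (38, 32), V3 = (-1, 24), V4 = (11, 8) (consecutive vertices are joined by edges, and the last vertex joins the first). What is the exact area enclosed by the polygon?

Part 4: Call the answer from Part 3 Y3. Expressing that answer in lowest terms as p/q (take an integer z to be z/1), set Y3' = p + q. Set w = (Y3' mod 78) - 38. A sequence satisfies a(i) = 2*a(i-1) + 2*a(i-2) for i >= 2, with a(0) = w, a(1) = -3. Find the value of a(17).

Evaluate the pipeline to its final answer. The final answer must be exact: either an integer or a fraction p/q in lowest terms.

Part 1: remainder = value at the root: -4*(4)^2 + 6*(4)^1 - 5 = (-64) + (24) + (-5) = -45; answer -45
Part 2: Y1 = -45; c = 2; total draws C(11,5) = 462; favorable C(2,1)*C(9,4) = 252; P = 6/11; answer 6/11
Part 3: Y2 = 6/11; threaded value p + q = 17; m = -12; cross terms: (-12*32 - 38*-32)=832, (38*24 - -1*32)=944, (-1*8 - 11*24)=-272, (11*-32 - -12*8)=-256; twice the area = |1248| = 1248; area = 624; answer 624
Part 4: Y3 = 624; threaded value p + q = 625; w = -37; a(2) = 2*(-3) + 2*(-37) = -80; iterating: a(2)=-80, a(3)=-166, a(4)=-492, a(5)=-1316, a(6)=-3616, a(7)=-9864, a(8)=-26960, a(9)=-73648, a(10)=-201216, a(11)=-549728, a(12)=-1501888, a(13)=-4103232, a(14)=-11210240, a(15)=-30626944, a(16)=-83674368, a(17)=-228602624; answer -228602624

-228602624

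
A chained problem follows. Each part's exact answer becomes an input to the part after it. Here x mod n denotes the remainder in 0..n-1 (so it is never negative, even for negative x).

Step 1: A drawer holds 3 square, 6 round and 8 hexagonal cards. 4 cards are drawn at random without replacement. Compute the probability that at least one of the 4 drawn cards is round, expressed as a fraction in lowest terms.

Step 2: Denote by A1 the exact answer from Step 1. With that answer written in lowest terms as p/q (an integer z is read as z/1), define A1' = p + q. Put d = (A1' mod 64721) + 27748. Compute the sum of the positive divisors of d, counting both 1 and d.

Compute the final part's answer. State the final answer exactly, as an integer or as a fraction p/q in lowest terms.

Step 1: total draws C(17,4) = 2380; complement C(11,4) = 330; favorable 2380 - 330 = 2050; P = 205/238; answer 205/238
Step 2: A1 = 205/238; threaded value p + q = 443; d = 28191; 28191 = 3 * 9397; sigma = (1 + 3) * (1 + 9397) = 4 * 9398 = 37592; answer 37592

37592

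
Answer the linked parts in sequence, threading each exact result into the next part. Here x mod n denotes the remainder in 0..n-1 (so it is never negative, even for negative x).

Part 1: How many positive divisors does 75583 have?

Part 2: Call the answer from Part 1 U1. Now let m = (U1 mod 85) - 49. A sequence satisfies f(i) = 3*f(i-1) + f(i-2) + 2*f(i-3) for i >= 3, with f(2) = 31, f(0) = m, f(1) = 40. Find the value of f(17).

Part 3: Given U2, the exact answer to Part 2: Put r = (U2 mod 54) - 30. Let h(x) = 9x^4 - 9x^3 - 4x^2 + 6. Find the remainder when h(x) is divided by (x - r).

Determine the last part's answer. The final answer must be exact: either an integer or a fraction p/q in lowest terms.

1831920

Part 1: 75583 is prime, so its only divisors are 1 and 75583; count = 2; answer 2
Part 2: U1 = 2; m = -47; f(3) = 3*(31) + 1*(40) + 2*(-47) = 39; iterating: f(3)=39, f(4)=228, f(5)=785, f(6)=2661, f(7)=9224, f(8)=31903, f(9)=110255, f(10)=381116, f(11)=1317409, f(12)=4553853, f(13)=15741200, f(14)=54412271, f(15)=188085719, f(16)=650151828, f(17)=2247365745; answer 2247365745
Part 3: U2 = 2247365745; r = -21; remainder = value at the root: 9*(-21)^4 - 9*(-21)^3 - 4*(-21)^2 + 6 = (1750329) + (83349) + (-1764) + (6) = 1831920; answer 1831920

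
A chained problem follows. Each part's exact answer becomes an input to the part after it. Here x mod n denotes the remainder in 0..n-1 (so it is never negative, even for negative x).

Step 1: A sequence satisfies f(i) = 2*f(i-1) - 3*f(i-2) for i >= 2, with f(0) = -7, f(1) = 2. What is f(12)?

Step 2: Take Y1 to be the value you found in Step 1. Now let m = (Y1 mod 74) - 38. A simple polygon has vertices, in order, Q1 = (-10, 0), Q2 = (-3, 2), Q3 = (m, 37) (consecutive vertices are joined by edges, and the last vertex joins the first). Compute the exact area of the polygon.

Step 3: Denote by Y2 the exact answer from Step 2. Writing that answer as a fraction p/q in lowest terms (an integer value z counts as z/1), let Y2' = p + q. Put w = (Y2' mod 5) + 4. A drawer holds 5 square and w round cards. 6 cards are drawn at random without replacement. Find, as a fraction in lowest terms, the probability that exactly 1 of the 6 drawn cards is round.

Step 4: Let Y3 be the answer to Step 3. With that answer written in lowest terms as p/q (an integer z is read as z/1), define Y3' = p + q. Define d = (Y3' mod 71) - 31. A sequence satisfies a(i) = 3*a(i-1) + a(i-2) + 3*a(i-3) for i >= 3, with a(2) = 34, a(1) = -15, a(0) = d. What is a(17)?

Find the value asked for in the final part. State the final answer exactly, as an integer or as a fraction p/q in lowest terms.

529419273

Step 1: f(2) = 2*(2) - 3*(-7) = 25; iterating: f(2)=25, f(3)=44, f(4)=13, f(5)=-106, f(6)=-251, f(7)=-184, f(8)=385, f(9)=1322, f(10)=1489, f(11)=-988, f(12)=-6443; answer -6443
Step 2: Y1 = -6443; m = 31; cross terms: (-10*2 - -3*0)=-20, (-3*37 - 31*2)=-173, (31*0 - -10*37)=370; twice the area = |177| = 177; area = 177/2; answer 177/2
Step 3: Y2 = 177/2; threaded value p + q = 179; w = 8; total draws C(13,6) = 1716; favorable C(8,1)*C(5,5) = 8; P = 2/429; answer 2/429
Step 4: Y3 = 2/429; threaded value p + q = 431; d = -26; a(3) = 3*(34) + 1*(-15) + 3*(-26) = 9; iterating: a(3)=9, a(4)=16, a(5)=159, a(6)=520, a(7)=1767, a(8)=6298, a(9)=22221, a(10)=78262, a(11)=275901, a(12)=972628, a(13)=3428571, a(14)=12086044, a(15)=42604587, a(16)=150185518, a(17)=529419273; answer 529419273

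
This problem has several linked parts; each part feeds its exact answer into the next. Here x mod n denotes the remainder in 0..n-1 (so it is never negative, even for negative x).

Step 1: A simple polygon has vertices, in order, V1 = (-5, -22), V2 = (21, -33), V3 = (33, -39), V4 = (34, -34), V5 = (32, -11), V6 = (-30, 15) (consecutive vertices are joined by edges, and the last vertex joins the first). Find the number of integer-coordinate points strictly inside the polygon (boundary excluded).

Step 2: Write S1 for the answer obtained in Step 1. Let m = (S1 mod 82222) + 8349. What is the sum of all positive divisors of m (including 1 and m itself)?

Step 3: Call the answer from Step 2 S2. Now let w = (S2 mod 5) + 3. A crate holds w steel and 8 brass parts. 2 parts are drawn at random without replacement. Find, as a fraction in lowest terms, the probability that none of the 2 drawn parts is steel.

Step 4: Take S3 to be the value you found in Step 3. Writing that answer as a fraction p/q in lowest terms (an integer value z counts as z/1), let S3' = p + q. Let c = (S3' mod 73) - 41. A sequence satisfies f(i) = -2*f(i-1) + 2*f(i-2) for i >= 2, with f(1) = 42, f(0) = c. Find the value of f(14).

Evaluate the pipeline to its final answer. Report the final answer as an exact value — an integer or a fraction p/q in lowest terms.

-22195968

Step 1: cross terms: (-5*-33 - 21*-22)=627, (21*-39 - 33*-33)=270, (33*-34 - 34*-39)=204, (34*-11 - 32*-34)=714, (32*15 - -30*-11)=150, (-30*-22 - -5*15)=735; twice the area = |2700| = 2700; area = 1350; boundary points = 1 + 6 + 1 + 1 + 2 + 1 = 12; strictly interior points = area - boundary/2 + 1 = 1345; answer 1345
Step 2: S1 = 1345; m = 9694; 9694 = 2 * 37 * 131; sigma = (1 + 2) * (1 + 37) * (1 + 131) = 3 * 38 * 132 = 15048; answer 15048
Step 3: S2 = 15048; w = 6; total draws C(14,2) = 91; favorable C(8,2) = 28; P = 4/13; answer 4/13
Step 4: S3 = 4/13; threaded value p + q = 17; c = -24; f(2) = -2*(42) + 2*(-24) = -132; iterating: f(2)=-132, f(3)=348, f(4)=-960, f(5)=2616, f(6)=-7152, f(7)=19536, f(8)=-53376, f(9)=145824, f(10)=-398400, f(11)=1088448, f(12)=-2973696, f(13)=8124288, f(14)=-22195968; answer -22195968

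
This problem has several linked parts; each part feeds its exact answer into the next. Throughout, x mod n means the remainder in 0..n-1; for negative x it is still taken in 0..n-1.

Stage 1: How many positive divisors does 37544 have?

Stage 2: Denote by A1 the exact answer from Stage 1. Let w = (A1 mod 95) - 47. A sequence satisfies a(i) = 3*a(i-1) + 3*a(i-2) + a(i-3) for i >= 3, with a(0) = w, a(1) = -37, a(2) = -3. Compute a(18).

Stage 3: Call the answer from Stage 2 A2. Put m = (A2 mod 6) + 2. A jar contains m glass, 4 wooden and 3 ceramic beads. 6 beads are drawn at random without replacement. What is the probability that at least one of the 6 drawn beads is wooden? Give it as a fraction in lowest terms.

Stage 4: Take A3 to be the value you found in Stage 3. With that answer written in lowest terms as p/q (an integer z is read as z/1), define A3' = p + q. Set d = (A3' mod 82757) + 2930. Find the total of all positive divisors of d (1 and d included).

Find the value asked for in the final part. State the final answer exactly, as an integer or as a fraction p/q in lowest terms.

3564

Stage 1: 37544 = 2^3 * 13 * 19^2; number of divisors = (3+1) * (1+1) * (2+1) = 24; answer 24
Stage 2: A1 = 24; w = -23; a(3) = 3*(-3) + 3*(-37) + 1*(-23) = -143; iterating: a(3)=-143, a(4)=-475, a(5)=-1857, a(6)=-7139, a(7)=-27463, a(8)=-105663, a(9)=-406517, a(10)=-1564003, a(11)=-6017223, a(12)=-23150195, a(13)=-89066257, a(14)=-342666579, a(15)=-1318348703, a(16)=-5072112103, a(17)=-19514048997, a(18)=-75076832003; answer -75076832003
Stage 3: A2 = -75076832003; m = 3; total draws C(10,6) = 210; complement C(6,6) = 1; favorable 210 - 1 = 209; P = 209/210; answer 209/210
Stage 4: A3 = 209/210; threaded value p + q = 419; d = 3349; 3349 = 17 * 197; sigma = (1 + 17) * (1 + 197) = 18 * 198 = 3564; answer 3564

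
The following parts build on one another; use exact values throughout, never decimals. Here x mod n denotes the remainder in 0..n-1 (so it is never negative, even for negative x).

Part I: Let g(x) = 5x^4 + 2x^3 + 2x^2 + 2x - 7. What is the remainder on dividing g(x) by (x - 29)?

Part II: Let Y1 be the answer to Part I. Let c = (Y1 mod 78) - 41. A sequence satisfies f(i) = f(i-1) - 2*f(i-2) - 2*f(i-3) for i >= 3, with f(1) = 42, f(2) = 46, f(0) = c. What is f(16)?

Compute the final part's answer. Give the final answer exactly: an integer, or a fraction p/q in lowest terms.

-149744

Part I: remainder = value at the root: 5*(29)^4 + 2*(29)^3 + 2*(29)^2 + 2*(29)^1 - 7 = (3536405) + (48778) + (1682) + (58) + (-7) = 3586916; answer 3586916
Part II: Y1 = 3586916; c = -33; f(3) = 1*(46) - 2*(42) - 2*(-33) = 28; iterating: f(3)=28, f(4)=-148, f(5)=-296, f(6)=-56, f(7)=832, f(8)=1536, f(9)=-16, f(10)=-4752, f(11)=-7792, f(12)=1744, f(13)=26832, f(14)=38928, f(15)=-18224, f(16)=-149744; answer -149744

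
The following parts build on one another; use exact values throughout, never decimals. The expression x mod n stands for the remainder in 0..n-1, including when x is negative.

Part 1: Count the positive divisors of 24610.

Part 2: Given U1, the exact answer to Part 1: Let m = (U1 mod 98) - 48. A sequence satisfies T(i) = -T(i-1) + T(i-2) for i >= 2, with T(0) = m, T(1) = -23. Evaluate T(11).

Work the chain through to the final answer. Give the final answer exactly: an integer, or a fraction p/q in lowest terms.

-287

Part 1: 24610 = 2 * 5 * 23 * 107; number of divisors = (1+1) * (1+1) * (1+1) * (1+1) = 16; answer 16
Part 2: U1 = 16; m = -32; T(2) = -1*(-23) + 1*(-32) = -9; iterating: T(2)=-9, T(3)=-14, T(4)=5, T(5)=-19, T(6)=24, T(7)=-43, T(8)=67, T(9)=-110, T(10)=177, T(11)=-287; answer -287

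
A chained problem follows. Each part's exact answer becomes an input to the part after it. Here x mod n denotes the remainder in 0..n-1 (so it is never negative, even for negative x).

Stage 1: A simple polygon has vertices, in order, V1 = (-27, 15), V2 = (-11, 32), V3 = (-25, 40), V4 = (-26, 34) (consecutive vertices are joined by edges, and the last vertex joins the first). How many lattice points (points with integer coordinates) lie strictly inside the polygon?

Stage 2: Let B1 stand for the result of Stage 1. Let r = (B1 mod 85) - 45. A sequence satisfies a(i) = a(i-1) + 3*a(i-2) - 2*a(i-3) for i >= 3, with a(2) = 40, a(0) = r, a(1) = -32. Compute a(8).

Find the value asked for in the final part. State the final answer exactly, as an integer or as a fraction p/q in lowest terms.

Stage 1: cross terms: (-27*32 - -11*15)=-699, (-11*40 - -25*32)=360, (-25*34 - -26*40)=190, (-26*15 - -27*34)=528; twice the area = |379| = 379; area = 379/2; boundary points = 1 + 2 + 1 + 1 = 5; strictly interior points = area - boundary/2 + 1 = 188; answer 188
Stage 2: B1 = 188; r = -27; a(3) = 1*(40) + 3*(-32) - 2*(-27) = -2; iterating: a(3)=-2, a(4)=182, a(5)=96, a(6)=646, a(7)=570, a(8)=2316; answer 2316

2316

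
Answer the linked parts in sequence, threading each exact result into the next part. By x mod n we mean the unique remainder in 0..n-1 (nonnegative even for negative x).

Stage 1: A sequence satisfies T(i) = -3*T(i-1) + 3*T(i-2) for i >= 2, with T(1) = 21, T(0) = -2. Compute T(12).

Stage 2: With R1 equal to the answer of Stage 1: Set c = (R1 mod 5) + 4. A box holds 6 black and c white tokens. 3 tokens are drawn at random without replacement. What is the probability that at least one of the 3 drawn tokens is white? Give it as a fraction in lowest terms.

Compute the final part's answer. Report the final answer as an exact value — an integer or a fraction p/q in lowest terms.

133/143

Stage 1: T(2) = -3*(21) + 3*(-2) = -69; iterating: T(2)=-69, T(3)=270, T(4)=-1017, T(5)=3861, T(6)=-14634, T(7)=55485, T(8)=-210357, T(9)=797526, T(10)=-3023649, T(11)=11463525, T(12)=-43461522; answer -43461522
Stage 2: R1 = -43461522; c = 7; total draws C(13,3) = 286; complement C(6,3) = 20; favorable 286 - 20 = 266; P = 133/143; answer 133/143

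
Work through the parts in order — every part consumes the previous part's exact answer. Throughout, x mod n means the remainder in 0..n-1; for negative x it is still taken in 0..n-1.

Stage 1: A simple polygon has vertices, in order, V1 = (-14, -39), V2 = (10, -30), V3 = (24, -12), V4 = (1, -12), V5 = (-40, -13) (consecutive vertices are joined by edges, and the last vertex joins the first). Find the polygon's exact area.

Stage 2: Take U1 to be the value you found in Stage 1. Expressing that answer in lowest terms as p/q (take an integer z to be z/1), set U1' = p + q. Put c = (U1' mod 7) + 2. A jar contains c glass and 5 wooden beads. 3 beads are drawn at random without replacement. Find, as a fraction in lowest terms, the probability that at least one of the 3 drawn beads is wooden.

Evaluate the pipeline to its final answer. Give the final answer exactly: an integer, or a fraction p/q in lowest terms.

Stage 1: cross terms: (-14*-30 - 10*-39)=810, (10*-12 - 24*-30)=600, (24*-12 - 1*-12)=-276, (1*-13 - -40*-12)=-493, (-40*-39 - -14*-13)=1378; twice the area = |2019| = 2019; area = 2019/2; answer 2019/2
Stage 2: U1 = 2019/2; threaded value p + q = 2021; c = 7; total draws C(12,3) = 220; complement C(7,3) = 35; favorable 220 - 35 = 185; P = 37/44; answer 37/44

37/44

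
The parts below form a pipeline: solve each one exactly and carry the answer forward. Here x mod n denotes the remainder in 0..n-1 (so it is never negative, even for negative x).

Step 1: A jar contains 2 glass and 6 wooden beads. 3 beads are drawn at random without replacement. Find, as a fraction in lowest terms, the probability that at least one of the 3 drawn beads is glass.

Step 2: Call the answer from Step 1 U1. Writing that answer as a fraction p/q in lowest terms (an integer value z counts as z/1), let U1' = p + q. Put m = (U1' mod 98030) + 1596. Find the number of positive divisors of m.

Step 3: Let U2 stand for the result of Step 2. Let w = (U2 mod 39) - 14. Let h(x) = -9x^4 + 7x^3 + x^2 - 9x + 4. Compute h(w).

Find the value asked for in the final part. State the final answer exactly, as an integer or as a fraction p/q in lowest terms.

Step 1: total draws C(8,3) = 56; complement C(6,3) = 20; favorable 56 - 20 = 36; P = 9/14; answer 9/14
Step 2: U1 = 9/14; threaded value p + q = 23; m = 1619; 1619 is prime, so its only divisors are 1 and 1619; count = 2; answer 2
Step 3: U2 = 2; w = -12; -9*(-12)^4 + 7*(-12)^3 + 1*(-12)^2 - 9*(-12)^1 + 4 = (-186624) + (-12096) + (144) + (108) + (4) = -198464; answer -198464

-198464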